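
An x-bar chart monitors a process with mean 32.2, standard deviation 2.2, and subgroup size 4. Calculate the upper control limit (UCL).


UCL = 32.2 + 3 * 2.2 / sqrt(4)

35.5


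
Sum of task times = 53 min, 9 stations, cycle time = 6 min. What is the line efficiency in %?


Formula: Efficiency = Sum of Task Times / (N_stations * CT) * 100
Total station capacity = 9 stations * 6 min = 54 min
Efficiency = 53 / 54 * 100 = 98.1%

98.1%


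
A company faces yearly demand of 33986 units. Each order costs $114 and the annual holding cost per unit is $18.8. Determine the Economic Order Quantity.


Formula: EOQ = sqrt(2 * D * S / H)
Numerator: 2 * 33986 * 114 = 7748808
2DS/H = 7748808 / 18.8 = 412170.6
EOQ = sqrt(412170.6) = 642.0 units

642.0 units


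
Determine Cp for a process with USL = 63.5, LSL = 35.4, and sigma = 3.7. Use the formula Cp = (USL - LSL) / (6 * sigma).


Cp = (63.5 - 35.4) / (6 * 3.7)

1.27


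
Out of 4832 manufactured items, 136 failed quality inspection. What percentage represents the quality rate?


Formula: Quality Rate = Good Pieces / Total Pieces * 100
Good pieces = 4832 - 136 = 4696
QR = 4696 / 4832 * 100 = 97.2%

97.2%


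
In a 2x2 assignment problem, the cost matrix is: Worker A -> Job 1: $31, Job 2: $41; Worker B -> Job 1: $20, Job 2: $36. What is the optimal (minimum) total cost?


Option 1: A->1 + B->2 = $31 + $36 = $67
Option 2: A->2 + B->1 = $41 + $20 = $61
Min cost = min($67, $61) = $61

$61


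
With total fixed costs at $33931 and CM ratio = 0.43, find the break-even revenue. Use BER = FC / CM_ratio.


Formula: BER = Fixed Costs / Contribution Margin Ratio
BER = $33931 / 0.43
BER = $78909.30 (to the nearest cent)

$78909.30


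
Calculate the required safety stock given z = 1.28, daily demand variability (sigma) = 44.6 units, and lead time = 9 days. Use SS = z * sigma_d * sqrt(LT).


Formula: SS = z * sigma_d * sqrt(LT)
sqrt(LT) = sqrt(9) = 3.0
SS = 1.28 * 44.6 * 3.0
SS = 171.3 units

171.3 units


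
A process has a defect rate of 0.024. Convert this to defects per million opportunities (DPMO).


DPMO = defect_rate * 1000000 = 0.024 * 1000000

24000


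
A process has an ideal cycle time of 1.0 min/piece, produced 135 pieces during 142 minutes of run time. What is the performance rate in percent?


Formula: Performance = (Ideal CT * Total Count) / Run Time * 100
Ideal output time = 1.0 * 135 = 135.0 min
Performance = 135.0 / 142 * 100 = 95.1%

95.1%


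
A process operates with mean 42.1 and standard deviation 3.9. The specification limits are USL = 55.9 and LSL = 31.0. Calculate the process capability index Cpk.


Cpu = (55.9 - 42.1) / (3 * 3.9) = 1.18
Cpl = (42.1 - 31.0) / (3 * 3.9) = 0.95
Cpk = min(1.18, 0.95) = 0.95

0.95


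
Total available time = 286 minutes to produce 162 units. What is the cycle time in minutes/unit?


Formula: CT = Available Time / Number of Units
CT = 286 min / 162 units
CT = 1.77 min/unit

1.77 min/unit


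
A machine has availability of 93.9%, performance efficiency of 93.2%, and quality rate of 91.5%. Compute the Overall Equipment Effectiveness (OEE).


Formula: OEE = Availability * Performance * Quality / 10000
A * P = 93.9% * 93.2% / 100 = 87.51%
OEE = 87.51% * 91.5% / 100 = 80.1%

80.1%


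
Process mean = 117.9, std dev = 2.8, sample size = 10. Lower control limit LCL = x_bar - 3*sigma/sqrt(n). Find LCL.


LCL = 117.9 - 3 * 2.8 / sqrt(10)

115.24


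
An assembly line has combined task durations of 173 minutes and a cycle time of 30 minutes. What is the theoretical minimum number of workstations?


Formula: N_min = ceil(Sum of Task Times / Cycle Time)
N_min = ceil(173 min / 30 min) = ceil(5.7667)
N_min = 6 stations

6


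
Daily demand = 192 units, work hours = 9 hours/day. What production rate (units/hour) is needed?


Formula: Production Rate = Daily Demand / Available Hours
Rate = 192 units/day / 9 hours/day
Rate = 21.3 units/hour

21.3 units/hour


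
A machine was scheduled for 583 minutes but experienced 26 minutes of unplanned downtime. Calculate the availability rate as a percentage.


Formula: Availability = (Planned Time - Downtime) / Planned Time * 100
Uptime = 583 - 26 = 557 min
Availability = 557 / 583 * 100 = 95.5%

95.5%


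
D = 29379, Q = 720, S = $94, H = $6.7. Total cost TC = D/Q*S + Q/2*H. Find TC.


TC = 29379/720 * 94 + 720/2 * 6.7

$6247.59


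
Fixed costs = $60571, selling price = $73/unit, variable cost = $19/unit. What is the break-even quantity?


Formula: BEQ = Fixed Costs / (Price - Variable Cost)
Contribution margin = $73 - $19 = $54/unit
BEQ = ceil($60571 / $54/unit) = ceil(1121.69) = 1122 units

1122 units


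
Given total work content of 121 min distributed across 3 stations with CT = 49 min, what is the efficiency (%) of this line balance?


Formula: Efficiency = Sum of Task Times / (N_stations * CT) * 100
Total station capacity = 3 stations * 49 min = 147 min
Efficiency = 121 / 147 * 100 = 82.3%

82.3%


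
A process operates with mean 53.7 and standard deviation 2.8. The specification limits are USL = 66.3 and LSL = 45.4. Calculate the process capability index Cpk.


Cpu = (66.3 - 53.7) / (3 * 2.8) = 1.5
Cpl = (53.7 - 45.4) / (3 * 2.8) = 0.99
Cpk = min(1.5, 0.99) = 0.99

0.99


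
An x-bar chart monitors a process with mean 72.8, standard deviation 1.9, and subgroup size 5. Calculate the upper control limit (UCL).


UCL = 72.8 + 3 * 1.9 / sqrt(5)

75.35


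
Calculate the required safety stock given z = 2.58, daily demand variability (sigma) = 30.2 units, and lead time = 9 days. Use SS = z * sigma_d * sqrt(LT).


Formula: SS = z * sigma_d * sqrt(LT)
sqrt(LT) = sqrt(9) = 3.0
SS = 2.58 * 30.2 * 3.0
SS = 233.7 units

233.7 units


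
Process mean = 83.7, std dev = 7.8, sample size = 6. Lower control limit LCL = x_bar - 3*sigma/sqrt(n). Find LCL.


LCL = 83.7 - 3 * 7.8 / sqrt(6)

74.15


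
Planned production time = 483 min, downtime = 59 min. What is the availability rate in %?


Formula: Availability = (Planned Time - Downtime) / Planned Time * 100
Uptime = 483 - 59 = 424 min
Availability = 424 / 483 * 100 = 87.8%

87.8%


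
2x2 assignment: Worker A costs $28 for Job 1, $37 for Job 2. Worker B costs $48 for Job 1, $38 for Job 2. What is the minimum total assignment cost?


Option 1: A->1 + B->2 = $28 + $38 = $66
Option 2: A->2 + B->1 = $37 + $48 = $85
Min cost = min($66, $85) = $66

$66


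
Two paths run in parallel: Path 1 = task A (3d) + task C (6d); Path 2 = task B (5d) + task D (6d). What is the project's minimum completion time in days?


Path 1 = 3 + 6 = 9 days
Path 2 = 5 + 6 = 11 days
Duration = max(9, 11) = 11 days

11 days


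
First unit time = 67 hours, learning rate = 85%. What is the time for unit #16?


Formula: T_n = T_1 * (learning_rate)^(log2(n)) where learning_rate = rate/100
Doublings = log2(16) = 4
T_n = 67 * 0.85^4
T_n = 67 * 0.522 = 35.0 hours

35.0 hours


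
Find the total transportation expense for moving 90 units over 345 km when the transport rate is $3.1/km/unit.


TC = dist * cost * units = 345 * 3.1 * 90 = $96255.00

$96255.00


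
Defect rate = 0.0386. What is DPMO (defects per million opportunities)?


DPMO = defect_rate * 1000000 = 0.0386 * 1000000

38600


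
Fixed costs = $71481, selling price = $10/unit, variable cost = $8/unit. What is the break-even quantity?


Formula: BEQ = Fixed Costs / (Price - Variable Cost)
Contribution margin = $10 - $8 = $2/unit
BEQ = ceil($71481 / $2/unit) = ceil(35740.5) = 35741 units

35741 units


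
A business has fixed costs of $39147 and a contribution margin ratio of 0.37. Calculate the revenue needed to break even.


Formula: BER = Fixed Costs / Contribution Margin Ratio
BER = $39147 / 0.37
BER = $105802.70 (to the nearest cent)

$105802.70


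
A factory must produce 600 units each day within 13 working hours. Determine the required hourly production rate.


Formula: Production Rate = Daily Demand / Available Hours
Rate = 600 units/day / 13 hours/day
Rate = 46.2 units/hour

46.2 units/hour


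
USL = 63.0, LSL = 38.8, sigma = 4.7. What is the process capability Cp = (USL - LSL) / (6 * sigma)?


Cp = (63.0 - 38.8) / (6 * 4.7)

0.86


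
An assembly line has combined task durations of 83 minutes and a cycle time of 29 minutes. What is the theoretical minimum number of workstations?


Formula: N_min = ceil(Sum of Task Times / Cycle Time)
N_min = ceil(83 min / 29 min) = ceil(2.8621)
N_min = 3 stations

3


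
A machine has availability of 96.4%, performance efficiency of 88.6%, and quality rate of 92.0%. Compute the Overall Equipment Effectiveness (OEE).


Formula: OEE = Availability * Performance * Quality / 10000
A * P = 96.4% * 88.6% / 100 = 85.41%
OEE = 85.41% * 92.0% / 100 = 78.6%

78.6%


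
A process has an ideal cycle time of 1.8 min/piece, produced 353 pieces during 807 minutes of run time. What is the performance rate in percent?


Formula: Performance = (Ideal CT * Total Count) / Run Time * 100
Ideal output time = 1.8 * 353 = 635.4 min
Performance = 635.4 / 807 * 100 = 78.7%

78.7%


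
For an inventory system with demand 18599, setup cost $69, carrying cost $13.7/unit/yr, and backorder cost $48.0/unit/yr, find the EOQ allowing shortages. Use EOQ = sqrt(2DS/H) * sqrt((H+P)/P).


Formula: EOQ* = sqrt(2DS/H) * sqrt((H+P)/P)
Base EOQ = sqrt(2*18599*69/13.7) = 432.84 units
Correction = sqrt((13.7+48.0)/48.0) = 1.13376
EOQ* = 432.84 * 1.13376 = 490.7 units

490.7 units


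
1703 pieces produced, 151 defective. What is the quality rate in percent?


Formula: Quality Rate = Good Pieces / Total Pieces * 100
Good pieces = 1703 - 151 = 1552
QR = 1552 / 1703 * 100 = 91.1%

91.1%


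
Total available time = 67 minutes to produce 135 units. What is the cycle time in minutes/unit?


Formula: CT = Available Time / Number of Units
CT = 67 min / 135 units
CT = 0.5 min/unit

0.5 min/unit


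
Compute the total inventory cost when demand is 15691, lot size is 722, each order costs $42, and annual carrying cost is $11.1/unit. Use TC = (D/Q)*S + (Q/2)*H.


TC = 15691/722 * 42 + 722/2 * 11.1

$4919.87


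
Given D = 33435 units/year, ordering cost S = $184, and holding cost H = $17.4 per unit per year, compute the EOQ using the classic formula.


Formula: EOQ = sqrt(2 * D * S / H)
Numerator: 2 * 33435 * 184 = 12304080
2DS/H = 12304080 / 17.4 = 707131.0
EOQ = sqrt(707131.0) = 840.9 units

840.9 units


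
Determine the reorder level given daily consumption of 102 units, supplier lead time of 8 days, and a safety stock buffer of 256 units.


Formula: ROP = (Daily Demand * Lead Time) + Safety Stock
Demand during lead time = 102 * 8 = 816 units
ROP = 816 + 256 = 1072 units

1072 units


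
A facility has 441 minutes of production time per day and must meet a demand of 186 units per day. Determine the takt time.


Formula: Takt Time = Available Production Time / Customer Demand
Takt = 441 min/day / 186 units/day
Takt = 2.37 min/unit

2.37 min/unit


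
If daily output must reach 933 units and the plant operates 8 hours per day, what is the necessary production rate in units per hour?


Formula: Production Rate = Daily Demand / Available Hours
Rate = 933 units/day / 8 hours/day
Rate = 116.6 units/hour

116.6 units/hour


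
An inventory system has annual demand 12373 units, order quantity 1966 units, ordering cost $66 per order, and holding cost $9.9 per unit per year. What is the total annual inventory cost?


TC = 12373/1966 * 66 + 1966/2 * 9.9

$10147.07


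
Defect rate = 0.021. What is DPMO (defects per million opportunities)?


DPMO = defect_rate * 1000000 = 0.021 * 1000000

21000


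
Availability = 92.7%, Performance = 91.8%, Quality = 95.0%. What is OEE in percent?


Formula: OEE = Availability * Performance * Quality / 10000
A * P = 92.7% * 91.8% / 100 = 85.1%
OEE = 85.1% * 95.0% / 100 = 80.8%

80.8%


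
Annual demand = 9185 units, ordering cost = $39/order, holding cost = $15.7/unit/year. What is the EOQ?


Formula: EOQ = sqrt(2 * D * S / H)
Numerator: 2 * 9185 * 39 = 716430
2DS/H = 716430 / 15.7 = 45632.5
EOQ = sqrt(45632.5) = 213.6 units

213.6 units


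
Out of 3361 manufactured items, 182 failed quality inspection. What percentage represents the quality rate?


Formula: Quality Rate = Good Pieces / Total Pieces * 100
Good pieces = 3361 - 182 = 3179
QR = 3179 / 3361 * 100 = 94.6%

94.6%


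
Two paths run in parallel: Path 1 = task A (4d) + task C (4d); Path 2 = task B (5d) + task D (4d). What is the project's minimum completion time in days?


Path 1 = 4 + 4 = 8 days
Path 2 = 5 + 4 = 9 days
Duration = max(8, 9) = 9 days

9 days


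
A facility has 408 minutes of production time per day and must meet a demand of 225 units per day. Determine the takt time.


Formula: Takt Time = Available Production Time / Customer Demand
Takt = 408 min/day / 225 units/day
Takt = 1.81 min/unit

1.81 min/unit


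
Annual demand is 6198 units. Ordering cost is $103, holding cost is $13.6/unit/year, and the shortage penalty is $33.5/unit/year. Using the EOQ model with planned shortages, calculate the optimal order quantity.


Formula: EOQ* = sqrt(2DS/H) * sqrt((H+P)/P)
Base EOQ = sqrt(2*6198*103/13.6) = 306.4 units
Correction = sqrt((13.6+33.5)/33.5) = 1.18574
EOQ* = 306.4 * 1.18574 = 363.3 units

363.3 units


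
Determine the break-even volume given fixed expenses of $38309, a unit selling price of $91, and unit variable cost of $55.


Formula: BEQ = Fixed Costs / (Price - Variable Cost)
Contribution margin = $91 - $55 = $36/unit
BEQ = ceil($38309 / $36/unit) = ceil(1064.14) = 1065 units

1065 units


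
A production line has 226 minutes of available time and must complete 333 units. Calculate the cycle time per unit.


Formula: CT = Available Time / Number of Units
CT = 226 min / 333 units
CT = 0.68 min/unit

0.68 min/unit


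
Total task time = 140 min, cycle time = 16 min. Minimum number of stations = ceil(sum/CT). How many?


Formula: N_min = ceil(Sum of Task Times / Cycle Time)
N_min = ceil(140 min / 16 min) = ceil(8.75)
N_min = 9 stations

9


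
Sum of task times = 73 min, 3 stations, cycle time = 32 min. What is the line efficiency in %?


Formula: Efficiency = Sum of Task Times / (N_stations * CT) * 100
Total station capacity = 3 stations * 32 min = 96 min
Efficiency = 73 / 96 * 100 = 76.0%

76.0%


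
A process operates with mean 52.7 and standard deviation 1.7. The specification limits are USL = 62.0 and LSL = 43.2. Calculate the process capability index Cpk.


Cpu = (62.0 - 52.7) / (3 * 1.7) = 1.82
Cpl = (52.7 - 43.2) / (3 * 1.7) = 1.86
Cpk = min(1.82, 1.86) = 1.82

1.82


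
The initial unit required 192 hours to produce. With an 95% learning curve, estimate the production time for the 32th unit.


Formula: T_n = T_1 * (learning_rate)^(log2(n)) where learning_rate = rate/100
Doublings = log2(32) = 5
T_n = 192 * 0.95^5
T_n = 192 * 0.7738 = 148.6 hours

148.6 hours


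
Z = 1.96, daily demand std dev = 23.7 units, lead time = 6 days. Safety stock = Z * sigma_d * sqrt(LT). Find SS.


Formula: SS = z * sigma_d * sqrt(LT)
sqrt(LT) = sqrt(6) = 2.4495
SS = 1.96 * 23.7 * 2.4495
SS = 113.8 units

113.8 units


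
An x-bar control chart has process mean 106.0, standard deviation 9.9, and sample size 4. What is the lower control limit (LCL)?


LCL = 106.0 - 3 * 9.9 / sqrt(4)

91.15


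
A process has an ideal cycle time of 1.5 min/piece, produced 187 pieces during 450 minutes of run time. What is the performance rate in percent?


Formula: Performance = (Ideal CT * Total Count) / Run Time * 100
Ideal output time = 1.5 * 187 = 280.5 min
Performance = 280.5 / 450 * 100 = 62.3%

62.3%


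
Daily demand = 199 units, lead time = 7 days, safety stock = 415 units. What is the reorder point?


Formula: ROP = (Daily Demand * Lead Time) + Safety Stock
Demand during lead time = 199 * 7 = 1393 units
ROP = 1393 + 415 = 1808 units

1808 units


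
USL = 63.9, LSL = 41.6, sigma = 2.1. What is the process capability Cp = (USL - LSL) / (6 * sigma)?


Cp = (63.9 - 41.6) / (6 * 2.1)

1.77


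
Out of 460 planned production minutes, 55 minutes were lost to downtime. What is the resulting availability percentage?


Formula: Availability = (Planned Time - Downtime) / Planned Time * 100
Uptime = 460 - 55 = 405 min
Availability = 405 / 460 * 100 = 88.0%

88.0%


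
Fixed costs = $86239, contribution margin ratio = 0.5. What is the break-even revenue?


Formula: BER = Fixed Costs / Contribution Margin Ratio
BER = $86239 / 0.5
BER = $172478.00 (to the nearest cent)

$172478.00


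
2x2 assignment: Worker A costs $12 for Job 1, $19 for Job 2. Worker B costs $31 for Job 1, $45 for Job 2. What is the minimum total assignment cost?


Option 1: A->1 + B->2 = $12 + $45 = $57
Option 2: A->2 + B->1 = $19 + $31 = $50
Min cost = min($57, $50) = $50

$50


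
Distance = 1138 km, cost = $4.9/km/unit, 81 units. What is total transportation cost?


TC = dist * cost * units = 1138 * 4.9 * 81 = $451672.20

$451672.20


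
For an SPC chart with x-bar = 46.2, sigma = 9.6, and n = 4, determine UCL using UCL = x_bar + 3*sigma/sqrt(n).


UCL = 46.2 + 3 * 9.6 / sqrt(4)

60.6


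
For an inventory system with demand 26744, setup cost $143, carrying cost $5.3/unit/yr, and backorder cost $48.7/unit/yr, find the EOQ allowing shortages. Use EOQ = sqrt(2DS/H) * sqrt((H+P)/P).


Formula: EOQ* = sqrt(2DS/H) * sqrt((H+P)/P)
Base EOQ = sqrt(2*26744*143/5.3) = 1201.32 units
Correction = sqrt((5.3+48.7)/48.7) = 1.05301
EOQ* = 1201.32 * 1.05301 = 1265.0 units

1265.0 units


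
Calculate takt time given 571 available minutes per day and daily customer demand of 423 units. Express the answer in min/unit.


Formula: Takt Time = Available Production Time / Customer Demand
Takt = 571 min/day / 423 units/day
Takt = 1.35 min/unit

1.35 min/unit


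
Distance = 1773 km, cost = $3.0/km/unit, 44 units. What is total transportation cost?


TC = dist * cost * units = 1773 * 3.0 * 44 = $234036.00

$234036.00


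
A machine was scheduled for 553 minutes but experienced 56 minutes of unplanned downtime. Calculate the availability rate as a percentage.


Formula: Availability = (Planned Time - Downtime) / Planned Time * 100
Uptime = 553 - 56 = 497 min
Availability = 497 / 553 * 100 = 89.9%

89.9%


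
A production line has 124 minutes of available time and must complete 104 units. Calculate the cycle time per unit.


Formula: CT = Available Time / Number of Units
CT = 124 min / 104 units
CT = 1.19 min/unit

1.19 min/unit


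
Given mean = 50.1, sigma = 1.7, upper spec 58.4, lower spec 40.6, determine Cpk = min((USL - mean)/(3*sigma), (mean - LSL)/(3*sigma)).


Cpu = (58.4 - 50.1) / (3 * 1.7) = 1.63
Cpl = (50.1 - 40.6) / (3 * 1.7) = 1.86
Cpk = min(1.63, 1.86) = 1.63

1.63


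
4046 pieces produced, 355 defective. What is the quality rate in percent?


Formula: Quality Rate = Good Pieces / Total Pieces * 100
Good pieces = 4046 - 355 = 3691
QR = 3691 / 4046 * 100 = 91.2%

91.2%


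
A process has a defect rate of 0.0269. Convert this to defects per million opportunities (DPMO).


DPMO = defect_rate * 1000000 = 0.0269 * 1000000

26900


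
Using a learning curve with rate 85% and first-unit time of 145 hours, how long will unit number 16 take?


Formula: T_n = T_1 * (learning_rate)^(log2(n)) where learning_rate = rate/100
Doublings = log2(16) = 4
T_n = 145 * 0.85^4
T_n = 145 * 0.522 = 75.7 hours

75.7 hours


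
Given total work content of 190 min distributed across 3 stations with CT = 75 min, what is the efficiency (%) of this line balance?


Formula: Efficiency = Sum of Task Times / (N_stations * CT) * 100
Total station capacity = 3 stations * 75 min = 225 min
Efficiency = 190 / 225 * 100 = 84.4%

84.4%


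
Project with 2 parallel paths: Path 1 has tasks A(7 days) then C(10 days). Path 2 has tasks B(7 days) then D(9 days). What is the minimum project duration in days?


Path 1 = 7 + 10 = 17 days
Path 2 = 7 + 9 = 16 days
Duration = max(17, 16) = 17 days

17 days


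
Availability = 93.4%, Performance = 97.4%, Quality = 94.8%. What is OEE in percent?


Formula: OEE = Availability * Performance * Quality / 10000
A * P = 93.4% * 97.4% / 100 = 90.97%
OEE = 90.97% * 94.8% / 100 = 86.2%

86.2%


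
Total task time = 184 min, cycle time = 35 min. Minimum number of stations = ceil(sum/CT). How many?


Formula: N_min = ceil(Sum of Task Times / Cycle Time)
N_min = ceil(184 min / 35 min) = ceil(5.2571)
N_min = 6 stations

6


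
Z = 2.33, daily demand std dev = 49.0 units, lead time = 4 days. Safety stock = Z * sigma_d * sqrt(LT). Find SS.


Formula: SS = z * sigma_d * sqrt(LT)
sqrt(LT) = sqrt(4) = 2.0
SS = 2.33 * 49.0 * 2.0
SS = 228.3 units

228.3 units


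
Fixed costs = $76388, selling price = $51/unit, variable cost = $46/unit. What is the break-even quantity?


Formula: BEQ = Fixed Costs / (Price - Variable Cost)
Contribution margin = $51 - $46 = $5/unit
BEQ = ceil($76388 / $5/unit) = ceil(15277.6) = 15278 units

15278 units


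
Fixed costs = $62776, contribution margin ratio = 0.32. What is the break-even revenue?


Formula: BER = Fixed Costs / Contribution Margin Ratio
BER = $62776 / 0.32
BER = $196175.00 (to the nearest cent)

$196175.00


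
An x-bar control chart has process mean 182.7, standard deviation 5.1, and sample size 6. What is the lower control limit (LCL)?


LCL = 182.7 - 3 * 5.1 / sqrt(6)

176.45


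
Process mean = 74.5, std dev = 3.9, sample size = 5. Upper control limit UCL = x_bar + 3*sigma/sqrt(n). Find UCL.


UCL = 74.5 + 3 * 3.9 / sqrt(5)

79.73


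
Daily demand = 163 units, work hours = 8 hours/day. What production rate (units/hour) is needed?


Formula: Production Rate = Daily Demand / Available Hours
Rate = 163 units/day / 8 hours/day
Rate = 20.4 units/hour

20.4 units/hour


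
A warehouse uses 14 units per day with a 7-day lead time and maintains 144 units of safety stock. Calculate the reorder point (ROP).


Formula: ROP = (Daily Demand * Lead Time) + Safety Stock
Demand during lead time = 14 * 7 = 98 units
ROP = 98 + 144 = 242 units

242 units


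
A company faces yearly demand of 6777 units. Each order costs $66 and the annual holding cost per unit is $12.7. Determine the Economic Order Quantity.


Formula: EOQ = sqrt(2 * D * S / H)
Numerator: 2 * 6777 * 66 = 894564
2DS/H = 894564 / 12.7 = 70438.1
EOQ = sqrt(70438.1) = 265.4 units

265.4 units


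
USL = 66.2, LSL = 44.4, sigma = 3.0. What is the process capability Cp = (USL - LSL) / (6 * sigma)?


Cp = (66.2 - 44.4) / (6 * 3.0)

1.21


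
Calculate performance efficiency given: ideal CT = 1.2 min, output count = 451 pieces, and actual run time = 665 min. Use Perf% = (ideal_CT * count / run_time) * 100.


Formula: Performance = (Ideal CT * Total Count) / Run Time * 100
Ideal output time = 1.2 * 451 = 541.2 min
Performance = 541.2 / 665 * 100 = 81.4%

81.4%


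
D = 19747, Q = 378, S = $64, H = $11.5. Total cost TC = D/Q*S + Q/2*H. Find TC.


TC = 19747/378 * 64 + 378/2 * 11.5

$5516.91


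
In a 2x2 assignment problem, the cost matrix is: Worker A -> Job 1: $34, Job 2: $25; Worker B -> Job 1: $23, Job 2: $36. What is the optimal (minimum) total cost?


Option 1: A->1 + B->2 = $34 + $36 = $70
Option 2: A->2 + B->1 = $25 + $23 = $48
Min cost = min($70, $48) = $48

$48


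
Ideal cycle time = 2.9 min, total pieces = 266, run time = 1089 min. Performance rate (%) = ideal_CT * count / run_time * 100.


Formula: Performance = (Ideal CT * Total Count) / Run Time * 100
Ideal output time = 2.9 * 266 = 771.4 min
Performance = 771.4 / 1089 * 100 = 70.8%

70.8%


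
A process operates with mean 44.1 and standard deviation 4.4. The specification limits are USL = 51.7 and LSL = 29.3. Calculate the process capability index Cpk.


Cpu = (51.7 - 44.1) / (3 * 4.4) = 0.58
Cpl = (44.1 - 29.3) / (3 * 4.4) = 1.12
Cpk = min(0.58, 1.12) = 0.58

0.58


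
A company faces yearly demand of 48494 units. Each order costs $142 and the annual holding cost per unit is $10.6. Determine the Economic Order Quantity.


Formula: EOQ = sqrt(2 * D * S / H)
Numerator: 2 * 48494 * 142 = 13772296
2DS/H = 13772296 / 10.6 = 1299273.2
EOQ = sqrt(1299273.2) = 1139.9 units

1139.9 units


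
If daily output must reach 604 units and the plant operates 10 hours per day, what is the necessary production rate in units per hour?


Formula: Production Rate = Daily Demand / Available Hours
Rate = 604 units/day / 10 hours/day
Rate = 60.4 units/hour

60.4 units/hour


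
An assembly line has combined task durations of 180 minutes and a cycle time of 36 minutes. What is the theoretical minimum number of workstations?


Formula: N_min = ceil(Sum of Task Times / Cycle Time)
N_min = ceil(180 min / 36 min) = ceil(5.0)
N_min = 5 stations

5


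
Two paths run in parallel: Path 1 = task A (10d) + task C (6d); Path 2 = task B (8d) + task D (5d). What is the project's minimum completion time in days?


Path 1 = 10 + 6 = 16 days
Path 2 = 8 + 5 = 13 days
Duration = max(16, 13) = 16 days

16 days


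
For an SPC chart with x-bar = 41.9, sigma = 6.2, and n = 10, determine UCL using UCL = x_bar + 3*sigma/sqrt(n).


UCL = 41.9 + 3 * 6.2 / sqrt(10)

47.78


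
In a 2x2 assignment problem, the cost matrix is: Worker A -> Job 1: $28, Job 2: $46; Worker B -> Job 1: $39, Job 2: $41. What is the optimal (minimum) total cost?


Option 1: A->1 + B->2 = $28 + $41 = $69
Option 2: A->2 + B->1 = $46 + $39 = $85
Min cost = min($69, $85) = $69

$69


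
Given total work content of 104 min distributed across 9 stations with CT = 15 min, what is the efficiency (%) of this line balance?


Formula: Efficiency = Sum of Task Times / (N_stations * CT) * 100
Total station capacity = 9 stations * 15 min = 135 min
Efficiency = 104 / 135 * 100 = 77.0%

77.0%


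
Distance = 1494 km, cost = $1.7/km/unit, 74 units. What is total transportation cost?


TC = dist * cost * units = 1494 * 1.7 * 74 = $187945.20

$187945.20


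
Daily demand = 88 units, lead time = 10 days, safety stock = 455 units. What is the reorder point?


Formula: ROP = (Daily Demand * Lead Time) + Safety Stock
Demand during lead time = 88 * 10 = 880 units
ROP = 880 + 455 = 1335 units

1335 units


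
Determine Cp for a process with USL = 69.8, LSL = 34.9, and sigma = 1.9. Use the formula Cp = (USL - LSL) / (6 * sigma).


Cp = (69.8 - 34.9) / (6 * 1.9)

3.06


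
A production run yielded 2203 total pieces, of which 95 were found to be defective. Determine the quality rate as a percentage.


Formula: Quality Rate = Good Pieces / Total Pieces * 100
Good pieces = 2203 - 95 = 2108
QR = 2108 / 2203 * 100 = 95.7%

95.7%


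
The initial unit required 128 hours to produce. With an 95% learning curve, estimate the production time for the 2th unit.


Formula: T_n = T_1 * (learning_rate)^(log2(n)) where learning_rate = rate/100
Doublings = log2(2) = 1
T_n = 128 * 0.95^1
T_n = 128 * 0.95 = 121.6 hours

121.6 hours


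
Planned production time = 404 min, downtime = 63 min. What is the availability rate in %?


Formula: Availability = (Planned Time - Downtime) / Planned Time * 100
Uptime = 404 - 63 = 341 min
Availability = 341 / 404 * 100 = 84.4%

84.4%


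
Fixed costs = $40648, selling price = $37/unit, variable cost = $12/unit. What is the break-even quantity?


Formula: BEQ = Fixed Costs / (Price - Variable Cost)
Contribution margin = $37 - $12 = $25/unit
BEQ = ceil($40648 / $25/unit) = ceil(1625.92) = 1626 units

1626 units


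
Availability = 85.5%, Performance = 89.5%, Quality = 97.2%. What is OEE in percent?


Formula: OEE = Availability * Performance * Quality / 10000
A * P = 85.5% * 89.5% / 100 = 76.52%
OEE = 76.52% * 97.2% / 100 = 74.4%

74.4%


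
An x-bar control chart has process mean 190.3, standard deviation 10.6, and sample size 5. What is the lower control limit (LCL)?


LCL = 190.3 - 3 * 10.6 / sqrt(5)

176.08


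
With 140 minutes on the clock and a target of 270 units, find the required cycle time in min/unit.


Formula: CT = Available Time / Number of Units
CT = 140 min / 270 units
CT = 0.52 min/unit

0.52 min/unit


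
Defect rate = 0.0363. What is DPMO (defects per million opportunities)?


DPMO = defect_rate * 1000000 = 0.0363 * 1000000

36300


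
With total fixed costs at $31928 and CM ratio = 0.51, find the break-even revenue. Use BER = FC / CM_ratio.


Formula: BER = Fixed Costs / Contribution Margin Ratio
BER = $31928 / 0.51
BER = $62603.92 (to the nearest cent)

$62603.92


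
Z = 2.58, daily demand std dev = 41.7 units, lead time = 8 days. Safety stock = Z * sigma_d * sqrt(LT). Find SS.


Formula: SS = z * sigma_d * sqrt(LT)
sqrt(LT) = sqrt(8) = 2.8284
SS = 2.58 * 41.7 * 2.8284
SS = 304.3 units

304.3 units


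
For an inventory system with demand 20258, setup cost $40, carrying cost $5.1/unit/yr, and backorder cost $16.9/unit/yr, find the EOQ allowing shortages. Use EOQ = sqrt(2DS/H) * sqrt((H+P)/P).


Formula: EOQ* = sqrt(2DS/H) * sqrt((H+P)/P)
Base EOQ = sqrt(2*20258*40/5.1) = 563.71 units
Correction = sqrt((5.1+16.9)/16.9) = 1.14095
EOQ* = 563.71 * 1.14095 = 643.2 units

643.2 units


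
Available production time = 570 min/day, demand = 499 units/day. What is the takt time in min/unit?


Formula: Takt Time = Available Production Time / Customer Demand
Takt = 570 min/day / 499 units/day
Takt = 1.14 min/unit

1.14 min/unit


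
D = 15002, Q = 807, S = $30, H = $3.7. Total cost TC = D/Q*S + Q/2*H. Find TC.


TC = 15002/807 * 30 + 807/2 * 3.7

$2050.65


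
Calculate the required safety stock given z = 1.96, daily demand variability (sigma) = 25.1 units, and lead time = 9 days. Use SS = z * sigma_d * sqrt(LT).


Formula: SS = z * sigma_d * sqrt(LT)
sqrt(LT) = sqrt(9) = 3.0
SS = 1.96 * 25.1 * 3.0
SS = 147.6 units

147.6 units


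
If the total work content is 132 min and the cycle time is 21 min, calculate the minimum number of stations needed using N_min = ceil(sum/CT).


Formula: N_min = ceil(Sum of Task Times / Cycle Time)
N_min = ceil(132 min / 21 min) = ceil(6.2857)
N_min = 7 stations

7


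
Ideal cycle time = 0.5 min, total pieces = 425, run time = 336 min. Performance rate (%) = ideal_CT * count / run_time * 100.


Formula: Performance = (Ideal CT * Total Count) / Run Time * 100
Ideal output time = 0.5 * 425 = 212.5 min
Performance = 212.5 / 336 * 100 = 63.2%

63.2%


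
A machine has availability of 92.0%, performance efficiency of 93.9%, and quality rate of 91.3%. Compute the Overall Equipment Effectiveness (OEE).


Formula: OEE = Availability * Performance * Quality / 10000
A * P = 92.0% * 93.9% / 100 = 86.39%
OEE = 86.39% * 91.3% / 100 = 78.9%

78.9%


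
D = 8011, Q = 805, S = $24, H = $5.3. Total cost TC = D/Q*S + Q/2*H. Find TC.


TC = 8011/805 * 24 + 805/2 * 5.3

$2372.09


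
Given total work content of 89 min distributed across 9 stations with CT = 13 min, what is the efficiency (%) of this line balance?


Formula: Efficiency = Sum of Task Times / (N_stations * CT) * 100
Total station capacity = 9 stations * 13 min = 117 min
Efficiency = 89 / 117 * 100 = 76.1%

76.1%


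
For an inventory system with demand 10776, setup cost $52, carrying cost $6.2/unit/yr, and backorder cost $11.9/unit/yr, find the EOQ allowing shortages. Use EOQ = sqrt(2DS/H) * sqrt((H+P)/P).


Formula: EOQ* = sqrt(2DS/H) * sqrt((H+P)/P)
Base EOQ = sqrt(2*10776*52/6.2) = 425.16 units
Correction = sqrt((6.2+11.9)/11.9) = 1.23329
EOQ* = 425.16 * 1.23329 = 524.3 units

524.3 units


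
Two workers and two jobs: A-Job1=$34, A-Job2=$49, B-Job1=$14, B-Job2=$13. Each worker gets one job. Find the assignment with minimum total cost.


Option 1: A->1 + B->2 = $34 + $13 = $47
Option 2: A->2 + B->1 = $49 + $14 = $63
Min cost = min($47, $63) = $47

$47


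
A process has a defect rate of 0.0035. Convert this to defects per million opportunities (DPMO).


DPMO = defect_rate * 1000000 = 0.0035 * 1000000

3500


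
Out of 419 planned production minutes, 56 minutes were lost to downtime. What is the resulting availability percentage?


Formula: Availability = (Planned Time - Downtime) / Planned Time * 100
Uptime = 419 - 56 = 363 min
Availability = 363 / 419 * 100 = 86.6%

86.6%


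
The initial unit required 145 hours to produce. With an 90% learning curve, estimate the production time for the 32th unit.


Formula: T_n = T_1 * (learning_rate)^(log2(n)) where learning_rate = rate/100
Doublings = log2(32) = 5
T_n = 145 * 0.9^5
T_n = 145 * 0.5905 = 85.6 hours

85.6 hours


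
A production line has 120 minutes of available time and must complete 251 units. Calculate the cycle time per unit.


Formula: CT = Available Time / Number of Units
CT = 120 min / 251 units
CT = 0.48 min/unit

0.48 min/unit


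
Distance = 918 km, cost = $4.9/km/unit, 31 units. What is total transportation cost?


TC = dist * cost * units = 918 * 4.9 * 31 = $139444.20

$139444.20


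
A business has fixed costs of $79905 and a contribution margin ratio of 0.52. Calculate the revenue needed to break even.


Formula: BER = Fixed Costs / Contribution Margin Ratio
BER = $79905 / 0.52
BER = $153663.46 (to the nearest cent)

$153663.46


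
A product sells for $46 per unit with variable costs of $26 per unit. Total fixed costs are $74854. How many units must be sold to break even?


Formula: BEQ = Fixed Costs / (Price - Variable Cost)
Contribution margin = $46 - $26 = $20/unit
BEQ = ceil($74854 / $20/unit) = ceil(3742.7) = 3743 units

3743 units


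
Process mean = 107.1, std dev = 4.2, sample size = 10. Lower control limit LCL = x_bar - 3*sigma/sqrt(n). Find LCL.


LCL = 107.1 - 3 * 4.2 / sqrt(10)

103.12


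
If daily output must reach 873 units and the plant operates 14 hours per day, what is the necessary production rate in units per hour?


Formula: Production Rate = Daily Demand / Available Hours
Rate = 873 units/day / 14 hours/day
Rate = 62.4 units/hour

62.4 units/hour


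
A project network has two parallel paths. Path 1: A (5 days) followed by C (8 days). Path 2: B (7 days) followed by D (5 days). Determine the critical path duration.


Path 1 = 5 + 8 = 13 days
Path 2 = 7 + 5 = 12 days
Duration = max(13, 12) = 13 days

13 days


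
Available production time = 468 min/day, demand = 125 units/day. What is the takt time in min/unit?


Formula: Takt Time = Available Production Time / Customer Demand
Takt = 468 min/day / 125 units/day
Takt = 3.74 min/unit

3.74 min/unit


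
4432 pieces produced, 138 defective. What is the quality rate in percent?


Formula: Quality Rate = Good Pieces / Total Pieces * 100
Good pieces = 4432 - 138 = 4294
QR = 4294 / 4432 * 100 = 96.9%

96.9%


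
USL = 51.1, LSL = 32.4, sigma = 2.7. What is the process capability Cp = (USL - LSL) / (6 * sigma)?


Cp = (51.1 - 32.4) / (6 * 2.7)

1.15


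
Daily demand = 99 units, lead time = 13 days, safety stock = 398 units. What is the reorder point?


Formula: ROP = (Daily Demand * Lead Time) + Safety Stock
Demand during lead time = 99 * 13 = 1287 units
ROP = 1287 + 398 = 1685 units

1685 units


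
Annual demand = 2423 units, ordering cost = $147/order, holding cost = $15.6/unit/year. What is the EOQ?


Formula: EOQ = sqrt(2 * D * S / H)
Numerator: 2 * 2423 * 147 = 712362
2DS/H = 712362 / 15.6 = 45664.2
EOQ = sqrt(45664.2) = 213.7 units

213.7 units


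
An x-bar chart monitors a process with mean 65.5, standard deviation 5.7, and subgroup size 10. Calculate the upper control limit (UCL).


UCL = 65.5 + 3 * 5.7 / sqrt(10)

70.91


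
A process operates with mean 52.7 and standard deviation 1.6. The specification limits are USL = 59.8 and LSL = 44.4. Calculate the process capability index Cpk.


Cpu = (59.8 - 52.7) / (3 * 1.6) = 1.48
Cpl = (52.7 - 44.4) / (3 * 1.6) = 1.73
Cpk = min(1.48, 1.73) = 1.48

1.48


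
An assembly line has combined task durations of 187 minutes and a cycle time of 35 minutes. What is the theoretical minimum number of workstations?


Formula: N_min = ceil(Sum of Task Times / Cycle Time)
N_min = ceil(187 min / 35 min) = ceil(5.3429)
N_min = 6 stations

6


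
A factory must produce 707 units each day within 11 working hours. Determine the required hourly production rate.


Formula: Production Rate = Daily Demand / Available Hours
Rate = 707 units/day / 11 hours/day
Rate = 64.3 units/hour

64.3 units/hour


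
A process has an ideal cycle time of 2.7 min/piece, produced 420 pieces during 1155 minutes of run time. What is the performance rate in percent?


Formula: Performance = (Ideal CT * Total Count) / Run Time * 100
Ideal output time = 2.7 * 420 = 1134.0 min
Performance = 1134.0 / 1155 * 100 = 98.2%

98.2%


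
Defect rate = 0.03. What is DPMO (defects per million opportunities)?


DPMO = defect_rate * 1000000 = 0.03 * 1000000

30000


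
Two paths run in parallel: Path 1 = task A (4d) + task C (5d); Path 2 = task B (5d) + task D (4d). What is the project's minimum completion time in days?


Path 1 = 4 + 5 = 9 days
Path 2 = 5 + 4 = 9 days
Duration = max(9, 9) = 9 days

9 days


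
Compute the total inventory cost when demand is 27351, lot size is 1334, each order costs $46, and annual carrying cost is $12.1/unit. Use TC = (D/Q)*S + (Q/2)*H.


TC = 27351/1334 * 46 + 1334/2 * 12.1

$9013.84


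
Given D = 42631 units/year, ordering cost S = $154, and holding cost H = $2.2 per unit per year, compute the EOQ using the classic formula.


Formula: EOQ = sqrt(2 * D * S / H)
Numerator: 2 * 42631 * 154 = 13130348
2DS/H = 13130348 / 2.2 = 5968340.0
EOQ = sqrt(5968340.0) = 2443.0 units

2443.0 units


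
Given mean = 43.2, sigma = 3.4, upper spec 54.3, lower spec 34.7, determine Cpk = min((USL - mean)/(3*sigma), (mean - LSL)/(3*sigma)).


Cpu = (54.3 - 43.2) / (3 * 3.4) = 1.09
Cpl = (43.2 - 34.7) / (3 * 3.4) = 0.83
Cpk = min(1.09, 0.83) = 0.83

0.83


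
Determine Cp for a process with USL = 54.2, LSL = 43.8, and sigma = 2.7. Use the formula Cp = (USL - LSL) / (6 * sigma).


Cp = (54.2 - 43.8) / (6 * 2.7)

0.64


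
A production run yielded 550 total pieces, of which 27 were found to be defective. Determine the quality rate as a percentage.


Formula: Quality Rate = Good Pieces / Total Pieces * 100
Good pieces = 550 - 27 = 523
QR = 523 / 550 * 100 = 95.1%

95.1%


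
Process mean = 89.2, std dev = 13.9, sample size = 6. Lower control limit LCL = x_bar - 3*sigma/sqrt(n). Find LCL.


LCL = 89.2 - 3 * 13.9 / sqrt(6)

72.18


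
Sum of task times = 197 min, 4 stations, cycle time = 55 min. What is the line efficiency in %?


Formula: Efficiency = Sum of Task Times / (N_stations * CT) * 100
Total station capacity = 4 stations * 55 min = 220 min
Efficiency = 197 / 220 * 100 = 89.5%

89.5%


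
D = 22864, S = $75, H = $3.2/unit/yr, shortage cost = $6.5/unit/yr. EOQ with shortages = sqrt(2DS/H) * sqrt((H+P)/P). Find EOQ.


Formula: EOQ* = sqrt(2DS/H) * sqrt((H+P)/P)
Base EOQ = sqrt(2*22864*75/3.2) = 1035.25 units
Correction = sqrt((3.2+6.5)/6.5) = 1.2216
EOQ* = 1035.25 * 1.2216 = 1264.7 units

1264.7 units


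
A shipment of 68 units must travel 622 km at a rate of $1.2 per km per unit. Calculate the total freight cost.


TC = dist * cost * units = 622 * 1.2 * 68 = $50755.20

$50755.20


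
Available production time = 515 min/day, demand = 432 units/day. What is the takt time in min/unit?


Formula: Takt Time = Available Production Time / Customer Demand
Takt = 515 min/day / 432 units/day
Takt = 1.19 min/unit

1.19 min/unit


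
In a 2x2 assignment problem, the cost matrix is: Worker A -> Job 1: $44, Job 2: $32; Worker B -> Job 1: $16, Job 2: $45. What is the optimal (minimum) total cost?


Option 1: A->1 + B->2 = $44 + $45 = $89
Option 2: A->2 + B->1 = $32 + $16 = $48
Min cost = min($89, $48) = $48

$48
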